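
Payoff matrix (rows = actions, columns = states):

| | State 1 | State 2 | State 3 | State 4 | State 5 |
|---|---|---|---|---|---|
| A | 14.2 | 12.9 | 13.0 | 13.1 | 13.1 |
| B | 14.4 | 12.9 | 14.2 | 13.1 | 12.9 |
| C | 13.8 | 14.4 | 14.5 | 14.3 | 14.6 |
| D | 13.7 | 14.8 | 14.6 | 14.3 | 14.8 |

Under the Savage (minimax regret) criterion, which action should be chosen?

C

Column bests: State 1=14.4, State 2=14.8, State 3=14.6, State 4=14.3, State 5=14.8.
A regrets: 0.2, 1.9, 1.6, 1.2, 1.7 → max 1.9
B regrets: 0.0, 1.9, 0.4, 1.2, 1.9 → max 1.9
C regrets: 0.6, 0.4, 0.1, 0.0, 0.2 → max 0.6
D regrets: 0.7, 0.0, 0.0, 0.0, 0.0 → max 0.7
Smallest max regret = 0.6 → C.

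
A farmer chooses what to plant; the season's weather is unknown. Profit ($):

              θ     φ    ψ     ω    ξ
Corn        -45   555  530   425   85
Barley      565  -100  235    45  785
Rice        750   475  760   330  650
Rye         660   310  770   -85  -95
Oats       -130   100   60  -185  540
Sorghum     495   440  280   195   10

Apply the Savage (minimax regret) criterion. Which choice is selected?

Column bests: θ=750, φ=555, ψ=770, ω=425, ξ=785.
Corn regrets: 795, 0, 240, 0, 700 → max 795
Barley regrets: 185, 655, 535, 380, 0 → max 655
Rice regrets: 0, 80, 10, 95, 135 → max 135
Rye regrets: 90, 245, 0, 510, 880 → max 880
Oats regrets: 880, 455, 710, 610, 245 → max 880
Sorghum regrets: 255, 115, 490, 230, 775 → max 775
Smallest max regret = 135 → Rice.

Rice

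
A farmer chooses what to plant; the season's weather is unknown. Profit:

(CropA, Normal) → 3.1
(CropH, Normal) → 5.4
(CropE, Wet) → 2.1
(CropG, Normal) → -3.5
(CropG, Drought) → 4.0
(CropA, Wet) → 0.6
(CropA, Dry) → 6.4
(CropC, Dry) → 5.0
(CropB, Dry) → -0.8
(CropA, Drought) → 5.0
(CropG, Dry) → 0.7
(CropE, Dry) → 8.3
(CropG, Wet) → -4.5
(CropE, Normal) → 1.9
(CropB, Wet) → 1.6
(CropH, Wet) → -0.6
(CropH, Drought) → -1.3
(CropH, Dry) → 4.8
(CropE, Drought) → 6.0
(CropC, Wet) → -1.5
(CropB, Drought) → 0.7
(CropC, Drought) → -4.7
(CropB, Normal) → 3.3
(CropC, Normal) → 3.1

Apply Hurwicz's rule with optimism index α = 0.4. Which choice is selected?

CropE

CropG: 0.4·4.0 + 0.6·(-4.5) = -1.1
CropE: 0.4·8.3 + 0.6·1.9 = 4.46
CropA: 0.4·6.4 + 0.6·0.6 = 2.92
CropB: 0.4·3.3 + 0.6·(-0.8) = 0.84
CropH: 0.4·5.4 + 0.6·(-1.3) = 1.38
CropC: 0.4·5.0 + 0.6·(-4.7) = -0.82
Highest Hurwicz score = 4.46 → CropE.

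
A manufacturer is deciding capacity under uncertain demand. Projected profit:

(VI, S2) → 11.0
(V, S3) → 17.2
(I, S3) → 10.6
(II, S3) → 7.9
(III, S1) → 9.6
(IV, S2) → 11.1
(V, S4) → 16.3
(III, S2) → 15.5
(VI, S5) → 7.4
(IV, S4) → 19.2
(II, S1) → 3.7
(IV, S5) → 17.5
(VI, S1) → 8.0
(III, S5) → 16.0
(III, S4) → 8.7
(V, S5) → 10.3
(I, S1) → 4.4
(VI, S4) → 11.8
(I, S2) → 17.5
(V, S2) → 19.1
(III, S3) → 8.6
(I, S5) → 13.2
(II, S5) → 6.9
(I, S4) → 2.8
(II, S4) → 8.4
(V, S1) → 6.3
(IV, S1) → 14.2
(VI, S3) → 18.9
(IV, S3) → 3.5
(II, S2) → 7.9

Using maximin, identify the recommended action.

Row minima: I=2.8, II=3.7, III=8.6, IV=3.5, V=6.3, VI=7.4
Best worst-case = 8.6 → III.

III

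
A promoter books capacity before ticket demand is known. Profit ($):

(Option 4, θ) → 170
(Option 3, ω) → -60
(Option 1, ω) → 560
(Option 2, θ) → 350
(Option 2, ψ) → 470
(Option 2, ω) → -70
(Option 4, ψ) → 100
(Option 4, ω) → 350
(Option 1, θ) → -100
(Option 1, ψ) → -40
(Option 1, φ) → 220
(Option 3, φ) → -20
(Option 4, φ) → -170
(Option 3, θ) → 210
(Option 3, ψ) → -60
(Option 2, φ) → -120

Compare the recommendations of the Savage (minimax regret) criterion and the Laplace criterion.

Column bests: θ=350, φ=220, ψ=470, ω=560.
Option 1 regrets: 450, 0, 510, 0 → max 510
Option 2 regrets: 0, 340, 0, 630 → max 630
Option 3 regrets: 140, 240, 530, 620 → max 620
Option 4 regrets: 180, 390, 370, 210 → max 390
Smallest max regret = 390 → Option 4.
Row averages: Option 1=160, Option 2=157.5, Option 3=17.5, Option 4=112.5
Highest average = 160 → Option 1.

minimax regret → Option 4; laplace → Option 1 (disagree)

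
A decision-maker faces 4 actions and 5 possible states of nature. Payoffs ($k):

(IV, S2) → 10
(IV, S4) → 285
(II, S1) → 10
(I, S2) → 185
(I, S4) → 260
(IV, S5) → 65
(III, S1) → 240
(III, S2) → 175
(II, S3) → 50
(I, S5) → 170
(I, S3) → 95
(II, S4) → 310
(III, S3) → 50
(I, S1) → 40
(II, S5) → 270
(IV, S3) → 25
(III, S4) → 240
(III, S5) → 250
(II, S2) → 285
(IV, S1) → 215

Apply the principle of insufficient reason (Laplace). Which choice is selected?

Row averages: I=150, II=185, III=191, IV=120
Highest average = 191 → III.

III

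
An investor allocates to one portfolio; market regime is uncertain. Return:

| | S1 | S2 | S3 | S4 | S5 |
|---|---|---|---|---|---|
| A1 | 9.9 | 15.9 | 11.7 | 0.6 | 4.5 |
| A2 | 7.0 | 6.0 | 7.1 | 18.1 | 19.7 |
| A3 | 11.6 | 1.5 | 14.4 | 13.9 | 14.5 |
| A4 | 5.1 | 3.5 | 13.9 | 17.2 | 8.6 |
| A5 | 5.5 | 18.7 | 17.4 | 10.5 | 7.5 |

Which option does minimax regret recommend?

A5

Column bests: S1=11.6, S2=18.7, S3=17.4, S4=18.1, S5=19.7.
A1 regrets: 1.7, 2.8, 5.7, 17.5, 15.2 → max 17.5
A2 regrets: 4.6, 12.7, 10.3, 0.0, 0.0 → max 12.7
A3 regrets: 0.0, 17.2, 3.0, 4.2, 5.2 → max 17.2
A4 regrets: 6.5, 15.2, 3.5, 0.9, 11.1 → max 15.2
A5 regrets: 6.1, 0.0, 0.0, 7.6, 12.2 → max 12.2
Smallest max regret = 12.2 → A5.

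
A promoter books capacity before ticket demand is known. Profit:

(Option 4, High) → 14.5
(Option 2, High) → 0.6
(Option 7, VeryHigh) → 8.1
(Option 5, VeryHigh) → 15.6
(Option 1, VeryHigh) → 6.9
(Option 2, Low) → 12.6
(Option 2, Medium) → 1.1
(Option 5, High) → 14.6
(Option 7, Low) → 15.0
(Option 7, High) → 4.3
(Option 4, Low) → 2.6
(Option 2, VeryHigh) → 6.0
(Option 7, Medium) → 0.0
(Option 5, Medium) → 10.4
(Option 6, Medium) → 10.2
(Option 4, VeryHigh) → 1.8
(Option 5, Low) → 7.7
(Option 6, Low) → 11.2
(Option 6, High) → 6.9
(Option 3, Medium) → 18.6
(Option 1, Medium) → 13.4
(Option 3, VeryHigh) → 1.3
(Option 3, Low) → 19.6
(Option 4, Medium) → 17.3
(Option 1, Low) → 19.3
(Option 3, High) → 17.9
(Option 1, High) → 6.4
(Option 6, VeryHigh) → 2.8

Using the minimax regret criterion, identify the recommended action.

Column bests: Low=19.6, Medium=18.6, High=17.9, VeryHigh=15.6.
Option 1 regrets: 0.3, 5.2, 11.5, 8.7 → max 11.5
Option 2 regrets: 7.0, 17.5, 17.3, 9.6 → max 17.5
Option 3 regrets: 0.0, 0.0, 0.0, 14.3 → max 14.3
Option 4 regrets: 17.0, 1.3, 3.4, 13.8 → max 17.0
Option 5 regrets: 11.9, 8.2, 3.3, 0.0 → max 11.9
Option 6 regrets: 8.4, 8.4, 11.0, 12.8 → max 12.8
Option 7 regrets: 4.6, 18.6, 13.6, 7.5 → max 18.6
Smallest max regret = 11.5 → Option 1.

Option 1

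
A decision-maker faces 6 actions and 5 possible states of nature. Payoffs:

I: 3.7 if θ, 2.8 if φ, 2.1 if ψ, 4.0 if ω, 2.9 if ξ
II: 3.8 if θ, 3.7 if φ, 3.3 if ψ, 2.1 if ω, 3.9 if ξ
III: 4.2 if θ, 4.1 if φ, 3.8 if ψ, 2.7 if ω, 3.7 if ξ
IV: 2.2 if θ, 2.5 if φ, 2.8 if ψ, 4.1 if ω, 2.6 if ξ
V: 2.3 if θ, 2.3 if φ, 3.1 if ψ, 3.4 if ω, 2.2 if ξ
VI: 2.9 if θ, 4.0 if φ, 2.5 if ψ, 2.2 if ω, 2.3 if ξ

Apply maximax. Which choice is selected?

III

Row maxima: I=4.0, II=3.9, III=4.2, IV=4.1, V=3.4, VI=4.0
Best best-case = 4.2 → III.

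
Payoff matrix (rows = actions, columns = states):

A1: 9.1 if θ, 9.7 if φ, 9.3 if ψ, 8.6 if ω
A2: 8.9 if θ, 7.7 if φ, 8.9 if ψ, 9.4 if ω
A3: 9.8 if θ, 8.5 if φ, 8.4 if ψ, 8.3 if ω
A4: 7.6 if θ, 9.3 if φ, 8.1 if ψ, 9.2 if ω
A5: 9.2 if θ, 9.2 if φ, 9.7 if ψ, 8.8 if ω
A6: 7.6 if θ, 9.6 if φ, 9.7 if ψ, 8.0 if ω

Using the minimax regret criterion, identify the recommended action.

A5

Column bests: θ=9.8, φ=9.7, ψ=9.7, ω=9.4.
A1 regrets: 0.7, 0.0, 0.4, 0.8 → max 0.8
A2 regrets: 0.9, 2.0, 0.8, 0.0 → max 2.0
A3 regrets: 0.0, 1.2, 1.3, 1.1 → max 1.3
A4 regrets: 2.2, 0.4, 1.6, 0.2 → max 2.2
A5 regrets: 0.6, 0.5, 0.0, 0.6 → max 0.6
A6 regrets: 2.2, 0.1, 0.0, 1.4 → max 2.2
Smallest max regret = 0.6 → A5.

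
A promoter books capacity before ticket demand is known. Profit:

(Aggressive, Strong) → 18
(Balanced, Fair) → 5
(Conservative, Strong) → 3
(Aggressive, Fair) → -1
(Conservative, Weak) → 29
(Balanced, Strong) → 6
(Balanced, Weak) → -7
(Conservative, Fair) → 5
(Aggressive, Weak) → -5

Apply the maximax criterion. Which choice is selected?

Row maxima: Conservative=29, Balanced=6, Aggressive=18
Best best-case = 29 → Conservative.

Conservative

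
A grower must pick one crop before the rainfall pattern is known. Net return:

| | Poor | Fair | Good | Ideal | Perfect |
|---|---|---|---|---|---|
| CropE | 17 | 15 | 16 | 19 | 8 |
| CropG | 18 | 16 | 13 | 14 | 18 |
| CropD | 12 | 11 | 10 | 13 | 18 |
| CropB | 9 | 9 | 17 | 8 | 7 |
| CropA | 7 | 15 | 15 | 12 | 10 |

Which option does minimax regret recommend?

Column bests: Poor=18, Fair=16, Good=17, Ideal=19, Perfect=18.
CropE regrets: 1, 1, 1, 0, 10 → max 10
CropG regrets: 0, 0, 4, 5, 0 → max 5
CropD regrets: 6, 5, 7, 6, 0 → max 7
CropB regrets: 9, 7, 0, 11, 11 → max 11
CropA regrets: 11, 1, 2, 7, 8 → max 11
Smallest max regret = 5 → CropG.

CropG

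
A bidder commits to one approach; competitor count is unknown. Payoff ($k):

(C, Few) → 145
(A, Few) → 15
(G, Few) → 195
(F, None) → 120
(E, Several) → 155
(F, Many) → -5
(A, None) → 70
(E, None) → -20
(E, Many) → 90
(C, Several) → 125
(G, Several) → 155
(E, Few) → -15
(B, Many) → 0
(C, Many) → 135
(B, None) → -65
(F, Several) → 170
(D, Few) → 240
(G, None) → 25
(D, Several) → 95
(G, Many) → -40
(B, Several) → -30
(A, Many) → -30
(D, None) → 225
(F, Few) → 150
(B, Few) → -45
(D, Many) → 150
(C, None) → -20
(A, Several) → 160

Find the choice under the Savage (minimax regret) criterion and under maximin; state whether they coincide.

minimax regret → D; maximin → D (agree)

Column bests: None=225, Few=240, Several=170, Many=150.
A regrets: 155, 225, 10, 180 → max 225
B regrets: 290, 285, 200, 150 → max 290
C regrets: 245, 95, 45, 15 → max 245
D regrets: 0, 0, 75, 0 → max 75
E regrets: 245, 255, 15, 60 → max 255
F regrets: 105, 90, 0, 155 → max 155
G regrets: 200, 45, 15, 190 → max 200
Smallest max regret = 75 → D.
Row minima: A=-30, B=-65, C=-20, D=95, E=-20, F=-5, G=-40
Best worst-case = 95 → D.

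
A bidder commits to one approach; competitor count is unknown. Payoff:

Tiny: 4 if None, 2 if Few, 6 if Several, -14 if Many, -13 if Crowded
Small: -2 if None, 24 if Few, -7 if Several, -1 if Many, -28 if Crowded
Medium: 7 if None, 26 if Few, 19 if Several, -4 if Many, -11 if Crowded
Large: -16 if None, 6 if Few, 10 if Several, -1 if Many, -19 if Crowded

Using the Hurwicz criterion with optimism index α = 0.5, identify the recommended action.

Medium

Tiny: 0.5·6 + 0.5·(-14) = -4
Small: 0.5·24 + 0.5·(-28) = -2
Medium: 0.5·26 + 0.5·(-11) = 7.5
Large: 0.5·10 + 0.5·(-19) = -4.5
Highest Hurwicz score = 7.5 → Medium.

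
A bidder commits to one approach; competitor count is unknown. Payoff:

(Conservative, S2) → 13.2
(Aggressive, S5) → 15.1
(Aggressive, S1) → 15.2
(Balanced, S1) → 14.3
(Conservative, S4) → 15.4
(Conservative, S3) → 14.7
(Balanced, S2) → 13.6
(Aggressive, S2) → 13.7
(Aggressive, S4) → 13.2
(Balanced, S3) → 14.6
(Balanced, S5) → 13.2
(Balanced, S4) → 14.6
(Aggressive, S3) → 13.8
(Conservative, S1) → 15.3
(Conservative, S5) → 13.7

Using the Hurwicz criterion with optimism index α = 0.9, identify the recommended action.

Conservative

Conservative: 0.9·15.4 + 0.1·13.2 = 15.18
Balanced: 0.9·14.6 + 0.1·13.2 = 14.46
Aggressive: 0.9·15.2 + 0.1·13.2 = 15
Highest Hurwicz score = 15.18 → Conservative.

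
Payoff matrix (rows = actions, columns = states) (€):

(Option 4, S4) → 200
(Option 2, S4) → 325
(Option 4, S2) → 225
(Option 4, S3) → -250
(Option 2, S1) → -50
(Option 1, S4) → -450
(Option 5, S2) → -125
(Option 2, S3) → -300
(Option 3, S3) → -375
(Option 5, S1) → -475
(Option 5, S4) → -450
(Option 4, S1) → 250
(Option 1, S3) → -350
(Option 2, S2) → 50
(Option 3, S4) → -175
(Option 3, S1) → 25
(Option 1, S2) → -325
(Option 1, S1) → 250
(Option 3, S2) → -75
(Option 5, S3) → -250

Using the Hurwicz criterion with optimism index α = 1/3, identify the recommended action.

Option 1: 1/3·250 + 2/3·(-450) = -650/3
Option 2: 1/3·325 + 2/3·(-300) = -275/3
Option 3: 1/3·25 + 2/3·(-375) = -725/3
Option 4: 1/3·250 + 2/3·(-250) = -250/3
Option 5: 1/3·(-125) + 2/3·(-475) = -1075/3
Highest Hurwicz score = -250/3 → Option 4.

Option 4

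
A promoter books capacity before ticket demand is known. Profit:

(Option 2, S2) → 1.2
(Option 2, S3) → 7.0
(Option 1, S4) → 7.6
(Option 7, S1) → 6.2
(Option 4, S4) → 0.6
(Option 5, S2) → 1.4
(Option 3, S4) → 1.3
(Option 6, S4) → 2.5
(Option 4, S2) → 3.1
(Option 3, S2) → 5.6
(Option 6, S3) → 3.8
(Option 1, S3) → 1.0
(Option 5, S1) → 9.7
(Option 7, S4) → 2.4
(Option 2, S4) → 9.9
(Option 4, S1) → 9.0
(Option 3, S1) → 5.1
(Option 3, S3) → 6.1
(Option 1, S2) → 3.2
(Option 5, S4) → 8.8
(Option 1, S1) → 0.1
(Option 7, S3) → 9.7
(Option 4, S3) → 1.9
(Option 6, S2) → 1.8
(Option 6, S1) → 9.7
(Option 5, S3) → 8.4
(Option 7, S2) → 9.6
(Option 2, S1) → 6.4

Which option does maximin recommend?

Option 7

Row minima: Option 1=0.1, Option 2=1.2, Option 3=1.3, Option 4=0.6, Option 5=1.4, Option 6=1.8, Option 7=2.4
Best worst-case = 2.4 → Option 7.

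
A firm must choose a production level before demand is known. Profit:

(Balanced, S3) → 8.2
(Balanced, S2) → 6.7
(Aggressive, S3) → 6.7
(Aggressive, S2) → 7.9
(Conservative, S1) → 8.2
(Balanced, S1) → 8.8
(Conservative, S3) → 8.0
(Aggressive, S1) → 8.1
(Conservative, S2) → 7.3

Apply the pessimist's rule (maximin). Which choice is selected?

Conservative

Row minima: Conservative=7.3, Balanced=6.7, Aggressive=6.7
Best worst-case = 7.3 → Conservative.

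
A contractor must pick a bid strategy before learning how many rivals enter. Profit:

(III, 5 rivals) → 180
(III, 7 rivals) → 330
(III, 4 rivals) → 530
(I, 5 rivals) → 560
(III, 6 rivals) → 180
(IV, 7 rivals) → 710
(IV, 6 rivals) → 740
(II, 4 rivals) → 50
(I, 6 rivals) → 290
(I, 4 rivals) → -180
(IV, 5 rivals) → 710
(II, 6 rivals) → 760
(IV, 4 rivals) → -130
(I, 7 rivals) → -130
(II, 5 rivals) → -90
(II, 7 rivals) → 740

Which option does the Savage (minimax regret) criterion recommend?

Column bests: 4 rivals=530, 5 rivals=710, 6 rivals=760, 7 rivals=740.
I regrets: 710, 150, 470, 870 → max 870
II regrets: 480, 800, 0, 0 → max 800
III regrets: 0, 530, 580, 410 → max 580
IV regrets: 660, 0, 20, 30 → max 660
Smallest max regret = 580 → III.

III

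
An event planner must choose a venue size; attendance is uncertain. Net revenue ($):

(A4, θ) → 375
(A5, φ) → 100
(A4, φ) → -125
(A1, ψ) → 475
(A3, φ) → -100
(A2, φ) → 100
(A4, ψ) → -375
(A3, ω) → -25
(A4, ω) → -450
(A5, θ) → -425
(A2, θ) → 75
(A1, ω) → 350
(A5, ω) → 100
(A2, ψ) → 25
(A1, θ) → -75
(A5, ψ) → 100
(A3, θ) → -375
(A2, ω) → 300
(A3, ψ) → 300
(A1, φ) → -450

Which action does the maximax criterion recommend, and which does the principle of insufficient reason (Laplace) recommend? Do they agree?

maximax → A1; laplace → A2 (disagree)

Row maxima: A1=475, A2=300, A3=300, A4=375, A5=100
Best best-case = 475 → A1.
Row averages: A1=75, A2=125, A3=-50, A4=-143.75, A5=-31.25
Highest average = 125 → A2.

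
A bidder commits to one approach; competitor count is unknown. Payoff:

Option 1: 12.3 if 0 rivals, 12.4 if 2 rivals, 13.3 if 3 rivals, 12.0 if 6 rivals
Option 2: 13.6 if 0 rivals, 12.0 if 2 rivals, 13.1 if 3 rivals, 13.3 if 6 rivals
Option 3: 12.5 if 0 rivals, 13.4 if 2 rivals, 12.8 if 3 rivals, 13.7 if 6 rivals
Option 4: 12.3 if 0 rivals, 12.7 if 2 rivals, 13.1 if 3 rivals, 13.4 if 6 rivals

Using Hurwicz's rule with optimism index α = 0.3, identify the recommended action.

Option 3

Option 1: 0.3·13.3 + 0.7·12.0 = 12.39
Option 2: 0.3·13.6 + 0.7·12.0 = 12.48
Option 3: 0.3·13.7 + 0.7·12.5 = 12.86
Option 4: 0.3·13.4 + 0.7·12.3 = 12.63
Highest Hurwicz score = 12.86 → Option 3.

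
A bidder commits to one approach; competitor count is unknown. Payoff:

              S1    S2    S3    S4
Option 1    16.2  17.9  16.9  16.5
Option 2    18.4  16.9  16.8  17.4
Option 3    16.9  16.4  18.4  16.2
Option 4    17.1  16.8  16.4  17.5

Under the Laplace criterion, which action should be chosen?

Row averages: Option 1=16.875, Option 2=17.375, Option 3=16.975, Option 4=16.95
Highest average = 17.375 → Option 2.

Option 2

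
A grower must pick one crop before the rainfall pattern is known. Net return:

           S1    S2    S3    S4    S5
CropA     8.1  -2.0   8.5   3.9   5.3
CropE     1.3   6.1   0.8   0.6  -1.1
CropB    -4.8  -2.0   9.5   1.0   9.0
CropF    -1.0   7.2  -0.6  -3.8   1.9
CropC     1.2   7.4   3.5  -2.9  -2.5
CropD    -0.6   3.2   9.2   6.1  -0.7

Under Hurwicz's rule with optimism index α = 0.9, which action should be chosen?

CropD

CropA: 0.9·8.5 + 0.1·(-2.0) = 7.45
CropE: 0.9·6.1 + 0.1·(-1.1) = 5.38
CropB: 0.9·9.5 + 0.1·(-4.8) = 8.07
CropF: 0.9·7.2 + 0.1·(-3.8) = 6.1
CropC: 0.9·7.4 + 0.1·(-2.9) = 6.37
CropD: 0.9·9.2 + 0.1·(-0.7) = 8.21
Highest Hurwicz score = 8.21 → CropD.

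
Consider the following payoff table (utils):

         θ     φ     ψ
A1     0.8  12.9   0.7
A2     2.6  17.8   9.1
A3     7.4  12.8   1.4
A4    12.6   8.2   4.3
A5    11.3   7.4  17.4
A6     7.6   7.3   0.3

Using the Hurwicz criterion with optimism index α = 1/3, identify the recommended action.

A1: 1/3·12.9 + 2/3·0.7 = 143/30
A2: 1/3·17.8 + 2/3·2.6 = 23/3
A3: 1/3·12.8 + 2/3·1.4 = 5.2
A4: 1/3·12.6 + 2/3·4.3 = 106/15
A5: 1/3·17.4 + 2/3·7.4 = 161/15
A6: 1/3·7.6 + 2/3·0.3 = 41/15
Highest Hurwicz score = 161/15 → A5.

A5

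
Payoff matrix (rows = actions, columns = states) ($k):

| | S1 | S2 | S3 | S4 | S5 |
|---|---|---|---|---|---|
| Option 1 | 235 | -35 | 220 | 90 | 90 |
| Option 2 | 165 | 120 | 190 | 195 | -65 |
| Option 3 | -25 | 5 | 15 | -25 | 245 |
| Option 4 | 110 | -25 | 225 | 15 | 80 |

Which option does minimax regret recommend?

Column bests: S1=235, S2=120, S3=225, S4=195, S5=245.
Option 1 regrets: 0, 155, 5, 105, 155 → max 155
Option 2 regrets: 70, 0, 35, 0, 310 → max 310
Option 3 regrets: 260, 115, 210, 220, 0 → max 260
Option 4 regrets: 125, 145, 0, 180, 165 → max 180
Smallest max regret = 155 → Option 1.

Option 1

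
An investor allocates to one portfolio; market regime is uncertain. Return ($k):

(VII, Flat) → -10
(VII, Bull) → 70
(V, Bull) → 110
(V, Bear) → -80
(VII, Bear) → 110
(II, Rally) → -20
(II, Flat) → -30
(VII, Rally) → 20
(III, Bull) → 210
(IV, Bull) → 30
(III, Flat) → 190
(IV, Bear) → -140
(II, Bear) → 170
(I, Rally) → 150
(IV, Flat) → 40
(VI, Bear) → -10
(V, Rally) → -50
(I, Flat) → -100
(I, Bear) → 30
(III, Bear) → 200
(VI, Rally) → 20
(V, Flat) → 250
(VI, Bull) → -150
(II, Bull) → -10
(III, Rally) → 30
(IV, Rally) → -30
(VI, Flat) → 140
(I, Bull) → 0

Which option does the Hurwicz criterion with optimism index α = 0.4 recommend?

I: 0.4·150 + 0.6·(-100) = 0
II: 0.4·170 + 0.6·(-30) = 50
III: 0.4·210 + 0.6·30 = 102
IV: 0.4·40 + 0.6·(-140) = -68
V: 0.4·250 + 0.6·(-80) = 52
VI: 0.4·140 + 0.6·(-150) = -34
VII: 0.4·110 + 0.6·(-10) = 38
Highest Hurwicz score = 102 → III.

III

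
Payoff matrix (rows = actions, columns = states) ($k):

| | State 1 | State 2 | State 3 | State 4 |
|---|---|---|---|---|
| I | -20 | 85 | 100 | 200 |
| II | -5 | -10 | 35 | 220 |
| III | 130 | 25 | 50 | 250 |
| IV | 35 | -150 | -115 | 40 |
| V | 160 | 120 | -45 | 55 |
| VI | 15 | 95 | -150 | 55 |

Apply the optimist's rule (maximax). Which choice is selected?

III

Row maxima: I=200, II=220, III=250, IV=40, V=160, VI=95
Best best-case = 250 → III.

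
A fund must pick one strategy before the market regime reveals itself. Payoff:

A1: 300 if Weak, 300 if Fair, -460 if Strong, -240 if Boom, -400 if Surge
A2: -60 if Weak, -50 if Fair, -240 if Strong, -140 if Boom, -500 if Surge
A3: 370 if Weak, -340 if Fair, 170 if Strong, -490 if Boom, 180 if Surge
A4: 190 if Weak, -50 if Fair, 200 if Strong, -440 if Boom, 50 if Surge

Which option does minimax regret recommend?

Column bests: Weak=370, Fair=300, Strong=200, Boom=-140, Surge=180.
A1 regrets: 70, 0, 660, 100, 580 → max 660
A2 regrets: 430, 350, 440, 0, 680 → max 680
A3 regrets: 0, 640, 30, 350, 0 → max 640
A4 regrets: 180, 350, 0, 300, 130 → max 350
Smallest max regret = 350 → A4.

A4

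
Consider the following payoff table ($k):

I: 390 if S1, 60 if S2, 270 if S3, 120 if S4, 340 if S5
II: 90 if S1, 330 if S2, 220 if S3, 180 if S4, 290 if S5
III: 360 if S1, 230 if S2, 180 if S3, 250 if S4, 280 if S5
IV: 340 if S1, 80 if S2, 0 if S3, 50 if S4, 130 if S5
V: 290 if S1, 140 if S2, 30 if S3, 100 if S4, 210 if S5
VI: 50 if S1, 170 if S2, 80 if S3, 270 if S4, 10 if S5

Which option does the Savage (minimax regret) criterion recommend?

III

Column bests: S1=390, S2=330, S3=270, S4=270, S5=340.
I regrets: 0, 270, 0, 150, 0 → max 270
II regrets: 300, 0, 50, 90, 50 → max 300
III regrets: 30, 100, 90, 20, 60 → max 100
IV regrets: 50, 250, 270, 220, 210 → max 270
V regrets: 100, 190, 240, 170, 130 → max 240
VI regrets: 340, 160, 190, 0, 330 → max 340
Smallest max regret = 100 → III.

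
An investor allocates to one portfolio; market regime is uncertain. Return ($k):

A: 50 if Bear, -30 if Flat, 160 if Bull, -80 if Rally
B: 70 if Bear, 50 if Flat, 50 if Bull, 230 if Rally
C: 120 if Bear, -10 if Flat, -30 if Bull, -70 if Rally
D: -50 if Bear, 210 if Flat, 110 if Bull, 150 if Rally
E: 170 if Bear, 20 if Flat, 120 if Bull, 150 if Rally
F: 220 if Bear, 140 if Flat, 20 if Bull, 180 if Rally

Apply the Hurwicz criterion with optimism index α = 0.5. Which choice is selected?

A: 0.5·160 + 0.5·(-80) = 40
B: 0.5·230 + 0.5·50 = 140
C: 0.5·120 + 0.5·(-70) = 25
D: 0.5·210 + 0.5·(-50) = 80
E: 0.5·170 + 0.5·20 = 95
F: 0.5·220 + 0.5·20 = 120
Highest Hurwicz score = 140 → B.

B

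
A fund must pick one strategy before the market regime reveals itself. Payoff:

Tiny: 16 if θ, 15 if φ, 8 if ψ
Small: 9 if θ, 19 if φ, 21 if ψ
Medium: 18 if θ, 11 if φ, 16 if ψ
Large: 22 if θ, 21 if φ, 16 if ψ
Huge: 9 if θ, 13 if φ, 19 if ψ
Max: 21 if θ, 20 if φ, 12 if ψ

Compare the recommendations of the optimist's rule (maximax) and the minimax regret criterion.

Row maxima: Tiny=16, Small=21, Medium=18, Large=22, Huge=19, Max=21
Best best-case = 22 → Large.
Column bests: θ=22, φ=21, ψ=21.
Tiny regrets: 6, 6, 13 → max 13
Small regrets: 13, 2, 0 → max 13
Medium regrets: 4, 10, 5 → max 10
Large regrets: 0, 0, 5 → max 5
Huge regrets: 13, 8, 2 → max 13
Max regrets: 1, 1, 9 → max 9
Smallest max regret = 5 → Large.

maximax → Large; minimax regret → Large (agree)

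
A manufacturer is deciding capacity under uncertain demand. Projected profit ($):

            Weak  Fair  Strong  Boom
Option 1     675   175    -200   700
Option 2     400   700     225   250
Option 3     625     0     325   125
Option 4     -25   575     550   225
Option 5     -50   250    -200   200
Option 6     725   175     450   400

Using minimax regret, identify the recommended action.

Column bests: Weak=725, Fair=700, Strong=550, Boom=700.
Option 1 regrets: 50, 525, 750, 0 → max 750
Option 2 regrets: 325, 0, 325, 450 → max 450
Option 3 regrets: 100, 700, 225, 575 → max 700
Option 4 regrets: 750, 125, 0, 475 → max 750
Option 5 regrets: 775, 450, 750, 500 → max 775
Option 6 regrets: 0, 525, 100, 300 → max 525
Smallest max regret = 450 → Option 2.

Option 2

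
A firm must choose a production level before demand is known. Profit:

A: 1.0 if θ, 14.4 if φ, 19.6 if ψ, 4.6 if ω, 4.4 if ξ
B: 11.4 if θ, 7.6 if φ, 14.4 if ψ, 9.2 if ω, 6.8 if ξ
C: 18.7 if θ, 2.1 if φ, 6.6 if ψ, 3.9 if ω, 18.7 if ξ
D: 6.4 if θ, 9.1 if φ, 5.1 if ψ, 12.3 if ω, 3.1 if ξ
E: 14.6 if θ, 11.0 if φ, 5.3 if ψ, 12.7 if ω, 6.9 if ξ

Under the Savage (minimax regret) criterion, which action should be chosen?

B

Column bests: θ=18.7, φ=14.4, ψ=19.6, ω=12.7, ξ=18.7.
A regrets: 17.7, 0.0, 0.0, 8.1, 14.3 → max 17.7
B regrets: 7.3, 6.8, 5.2, 3.5, 11.9 → max 11.9
C regrets: 0.0, 12.3, 13.0, 8.8, 0.0 → max 13.0
D regrets: 12.3, 5.3, 14.5, 0.4, 15.6 → max 15.6
E regrets: 4.1, 3.4, 14.3, 0.0, 11.8 → max 14.3
Smallest max regret = 11.9 → B.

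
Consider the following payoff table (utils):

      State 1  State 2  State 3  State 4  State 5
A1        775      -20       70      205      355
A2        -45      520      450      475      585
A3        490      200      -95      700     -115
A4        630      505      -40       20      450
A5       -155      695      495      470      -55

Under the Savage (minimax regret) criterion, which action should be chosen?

A4

Column bests: State 1=775, State 2=695, State 3=495, State 4=700, State 5=585.
A1 regrets: 0, 715, 425, 495, 230 → max 715
A2 regrets: 820, 175, 45, 225, 0 → max 820
A3 regrets: 285, 495, 590, 0, 700 → max 700
A4 regrets: 145, 190, 535, 680, 135 → max 680
A5 regrets: 930, 0, 0, 230, 640 → max 930
Smallest max regret = 680 → A4.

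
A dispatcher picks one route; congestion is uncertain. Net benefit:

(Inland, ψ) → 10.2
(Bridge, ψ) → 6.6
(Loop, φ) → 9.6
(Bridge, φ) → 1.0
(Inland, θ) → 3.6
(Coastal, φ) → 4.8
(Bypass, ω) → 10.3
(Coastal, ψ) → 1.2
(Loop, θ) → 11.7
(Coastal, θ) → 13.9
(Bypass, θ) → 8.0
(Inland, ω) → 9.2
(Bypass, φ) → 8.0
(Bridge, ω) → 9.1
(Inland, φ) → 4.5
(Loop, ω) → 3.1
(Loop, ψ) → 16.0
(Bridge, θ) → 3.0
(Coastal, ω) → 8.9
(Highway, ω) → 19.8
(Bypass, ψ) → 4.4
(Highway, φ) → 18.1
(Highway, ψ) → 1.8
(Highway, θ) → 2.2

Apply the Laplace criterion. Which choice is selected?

Row averages: Loop=10.1, Highway=10.475, Inland=6.875, Coastal=7.2, Bridge=4.925, Bypass=7.675
Highest average = 10.475 → Highway.

Highway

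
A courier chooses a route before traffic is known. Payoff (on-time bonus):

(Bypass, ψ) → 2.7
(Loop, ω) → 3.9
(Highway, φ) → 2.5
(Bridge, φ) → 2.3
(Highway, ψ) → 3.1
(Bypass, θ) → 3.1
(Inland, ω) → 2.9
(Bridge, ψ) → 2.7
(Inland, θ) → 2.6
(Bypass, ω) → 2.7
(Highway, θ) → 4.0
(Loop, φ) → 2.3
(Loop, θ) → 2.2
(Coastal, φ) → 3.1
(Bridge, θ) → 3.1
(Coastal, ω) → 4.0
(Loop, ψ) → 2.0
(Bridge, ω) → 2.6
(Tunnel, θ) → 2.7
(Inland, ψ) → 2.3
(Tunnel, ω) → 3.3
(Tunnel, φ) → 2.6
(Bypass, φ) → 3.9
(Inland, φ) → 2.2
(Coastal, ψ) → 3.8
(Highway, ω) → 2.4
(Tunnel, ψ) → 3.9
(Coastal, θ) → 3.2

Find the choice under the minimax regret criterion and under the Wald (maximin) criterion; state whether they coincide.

minimax regret → Coastal; maximin → Coastal (agree)

Column bests: θ=4.0, φ=3.9, ψ=3.9, ω=4.0.
Inland regrets: 1.4, 1.7, 1.6, 1.1 → max 1.7
Highway regrets: 0.0, 1.4, 0.8, 1.6 → max 1.6
Coastal regrets: 0.8, 0.8, 0.1, 0.0 → max 0.8
Tunnel regrets: 1.3, 1.3, 0.0, 0.7 → max 1.3
Loop regrets: 1.8, 1.6, 1.9, 0.1 → max 1.9
Bypass regrets: 0.9, 0.0, 1.2, 1.3 → max 1.3
Bridge regrets: 0.9, 1.6, 1.2, 1.4 → max 1.6
Smallest max regret = 0.8 → Coastal.
Row minima: Inland=2.2, Highway=2.4, Coastal=3.1, Tunnel=2.6, Loop=2.0, Bypass=2.7, Bridge=2.3
Best worst-case = 3.1 → Coastal.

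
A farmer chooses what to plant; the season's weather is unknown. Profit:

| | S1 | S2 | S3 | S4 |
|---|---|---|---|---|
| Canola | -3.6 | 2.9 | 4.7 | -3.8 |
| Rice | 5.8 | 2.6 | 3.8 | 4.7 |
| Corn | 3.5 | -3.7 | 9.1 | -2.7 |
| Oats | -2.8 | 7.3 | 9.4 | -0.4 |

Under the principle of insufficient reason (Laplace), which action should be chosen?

Row averages: Canola=0.05, Rice=4.225, Corn=1.55, Oats=3.375
Highest average = 4.225 → Rice.

Rice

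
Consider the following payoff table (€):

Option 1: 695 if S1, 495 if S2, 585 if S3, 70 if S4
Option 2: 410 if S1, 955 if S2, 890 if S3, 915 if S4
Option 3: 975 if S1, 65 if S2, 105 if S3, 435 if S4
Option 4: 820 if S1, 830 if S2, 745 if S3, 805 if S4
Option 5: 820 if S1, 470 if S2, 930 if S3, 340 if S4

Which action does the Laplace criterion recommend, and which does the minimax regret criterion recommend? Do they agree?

laplace → Option 4; minimax regret → Option 4 (agree)

Row averages: Option 1=461.25, Option 2=792.5, Option 3=395, Option 4=800, Option 5=640
Highest average = 800 → Option 4.
Column bests: S1=975, S2=955, S3=930, S4=915.
Option 1 regrets: 280, 460, 345, 845 → max 845
Option 2 regrets: 565, 0, 40, 0 → max 565
Option 3 regrets: 0, 890, 825, 480 → max 890
Option 4 regrets: 155, 125, 185, 110 → max 185
Option 5 regrets: 155, 485, 0, 575 → max 575
Smallest max regret = 185 → Option 4.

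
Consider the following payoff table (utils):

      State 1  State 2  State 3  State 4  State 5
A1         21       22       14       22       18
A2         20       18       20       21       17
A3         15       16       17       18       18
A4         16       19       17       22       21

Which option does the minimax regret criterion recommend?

Column bests: State 1=21, State 2=22, State 3=20, State 4=22, State 5=21.
A1 regrets: 0, 0, 6, 0, 3 → max 6
A2 regrets: 1, 4, 0, 1, 4 → max 4
A3 regrets: 6, 6, 3, 4, 3 → max 6
A4 regrets: 5, 3, 3, 0, 0 → max 5
Smallest max regret = 4 → A2.

A2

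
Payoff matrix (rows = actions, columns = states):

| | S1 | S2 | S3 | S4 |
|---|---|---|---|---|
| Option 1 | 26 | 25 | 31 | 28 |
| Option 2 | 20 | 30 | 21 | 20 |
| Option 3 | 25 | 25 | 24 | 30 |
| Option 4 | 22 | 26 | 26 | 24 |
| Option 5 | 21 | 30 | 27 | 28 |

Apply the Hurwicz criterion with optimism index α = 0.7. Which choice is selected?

Option 1

Option 1: 0.7·31 + 0.3·25 = 29.2
Option 2: 0.7·30 + 0.3·20 = 27
Option 3: 0.7·30 + 0.3·24 = 28.2
Option 4: 0.7·26 + 0.3·22 = 24.8
Option 5: 0.7·30 + 0.3·21 = 27.3
Highest Hurwicz score = 29.2 → Option 1.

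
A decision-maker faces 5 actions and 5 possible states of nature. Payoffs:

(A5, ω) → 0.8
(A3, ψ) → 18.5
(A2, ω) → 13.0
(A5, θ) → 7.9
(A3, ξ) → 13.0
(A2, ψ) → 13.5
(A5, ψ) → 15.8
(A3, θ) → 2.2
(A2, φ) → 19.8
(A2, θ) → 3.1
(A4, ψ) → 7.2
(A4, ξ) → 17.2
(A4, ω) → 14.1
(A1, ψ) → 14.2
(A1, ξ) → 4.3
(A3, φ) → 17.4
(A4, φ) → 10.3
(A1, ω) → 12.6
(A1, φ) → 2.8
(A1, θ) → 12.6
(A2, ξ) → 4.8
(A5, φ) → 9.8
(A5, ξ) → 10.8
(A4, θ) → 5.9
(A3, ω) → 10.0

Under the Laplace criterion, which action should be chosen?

A3

Row averages: A1=9.3, A2=10.84, A3=12.22, A4=10.94, A5=9.02
Highest average = 12.22 → A3.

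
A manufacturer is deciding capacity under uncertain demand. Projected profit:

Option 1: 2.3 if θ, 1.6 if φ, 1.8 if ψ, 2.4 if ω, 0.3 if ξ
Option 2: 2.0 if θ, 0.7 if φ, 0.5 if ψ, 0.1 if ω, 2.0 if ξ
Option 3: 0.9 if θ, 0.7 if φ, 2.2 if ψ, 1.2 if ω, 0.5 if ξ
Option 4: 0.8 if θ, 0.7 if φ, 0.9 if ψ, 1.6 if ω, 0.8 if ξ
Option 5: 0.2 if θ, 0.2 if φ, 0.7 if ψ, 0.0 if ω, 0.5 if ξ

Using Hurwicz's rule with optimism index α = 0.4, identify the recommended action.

Option 1: 0.4·2.4 + 0.6·0.3 = 1.14
Option 2: 0.4·2.0 + 0.6·0.1 = 0.86
Option 3: 0.4·2.2 + 0.6·0.5 = 1.18
Option 4: 0.4·1.6 + 0.6·0.7 = 1.06
Option 5: 0.4·0.7 + 0.6·0.0 = 0.28
Highest Hurwicz score = 1.18 → Option 3.

Option 3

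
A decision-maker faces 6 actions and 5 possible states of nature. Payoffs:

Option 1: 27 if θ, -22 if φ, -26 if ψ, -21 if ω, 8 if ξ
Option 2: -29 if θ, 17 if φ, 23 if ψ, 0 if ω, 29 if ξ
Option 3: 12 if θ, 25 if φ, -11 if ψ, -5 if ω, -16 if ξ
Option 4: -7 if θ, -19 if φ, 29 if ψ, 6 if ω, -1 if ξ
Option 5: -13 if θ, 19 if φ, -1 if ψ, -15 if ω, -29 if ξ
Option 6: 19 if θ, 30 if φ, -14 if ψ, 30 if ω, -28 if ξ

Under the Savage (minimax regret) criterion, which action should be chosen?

Column bests: θ=27, φ=30, ψ=29, ω=30, ξ=29.
Option 1 regrets: 0, 52, 55, 51, 21 → max 55
Option 2 regrets: 56, 13, 6, 30, 0 → max 56
Option 3 regrets: 15, 5, 40, 35, 45 → max 45
Option 4 regrets: 34, 49, 0, 24, 30 → max 49
Option 5 regrets: 40, 11, 30, 45, 58 → max 58
Option 6 regrets: 8, 0, 43, 0, 57 → max 57
Smallest max regret = 45 → Option 3.

Option 3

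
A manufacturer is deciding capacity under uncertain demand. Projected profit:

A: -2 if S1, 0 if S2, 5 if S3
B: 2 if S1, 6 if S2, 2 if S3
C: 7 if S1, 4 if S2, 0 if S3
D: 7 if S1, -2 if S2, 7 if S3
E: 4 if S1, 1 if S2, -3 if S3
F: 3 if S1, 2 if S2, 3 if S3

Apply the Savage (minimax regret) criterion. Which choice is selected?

Column bests: S1=7, S2=6, S3=7.
A regrets: 9, 6, 2 → max 9
B regrets: 5, 0, 5 → max 5
C regrets: 0, 2, 7 → max 7
D regrets: 0, 8, 0 → max 8
E regrets: 3, 5, 10 → max 10
F regrets: 4, 4, 4 → max 4
Smallest max regret = 4 → F.

F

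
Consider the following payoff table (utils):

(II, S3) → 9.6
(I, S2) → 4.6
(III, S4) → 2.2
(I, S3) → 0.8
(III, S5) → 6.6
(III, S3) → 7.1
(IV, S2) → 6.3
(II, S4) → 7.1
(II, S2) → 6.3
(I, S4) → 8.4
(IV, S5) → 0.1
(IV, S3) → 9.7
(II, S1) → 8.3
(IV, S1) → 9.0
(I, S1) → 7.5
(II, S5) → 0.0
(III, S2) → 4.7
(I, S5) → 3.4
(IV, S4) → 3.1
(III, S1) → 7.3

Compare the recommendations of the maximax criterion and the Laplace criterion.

maximax → IV; laplace → II (disagree)

Row maxima: I=8.4, II=9.6, III=7.3, IV=9.7
Best best-case = 9.7 → IV.
Row averages: I=4.94, II=6.26, III=5.58, IV=5.64
Highest average = 6.26 → II.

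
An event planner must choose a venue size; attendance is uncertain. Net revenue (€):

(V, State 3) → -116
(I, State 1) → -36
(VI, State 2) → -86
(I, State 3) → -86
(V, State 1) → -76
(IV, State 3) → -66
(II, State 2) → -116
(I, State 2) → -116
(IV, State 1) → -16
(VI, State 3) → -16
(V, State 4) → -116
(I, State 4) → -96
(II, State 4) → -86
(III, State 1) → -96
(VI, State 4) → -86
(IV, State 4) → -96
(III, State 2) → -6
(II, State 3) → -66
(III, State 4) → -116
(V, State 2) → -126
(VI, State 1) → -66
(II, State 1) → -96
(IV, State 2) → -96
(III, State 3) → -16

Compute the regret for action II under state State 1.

80

Best payoff under State 1 is -16.
Regret = -16 − (-96) = 80.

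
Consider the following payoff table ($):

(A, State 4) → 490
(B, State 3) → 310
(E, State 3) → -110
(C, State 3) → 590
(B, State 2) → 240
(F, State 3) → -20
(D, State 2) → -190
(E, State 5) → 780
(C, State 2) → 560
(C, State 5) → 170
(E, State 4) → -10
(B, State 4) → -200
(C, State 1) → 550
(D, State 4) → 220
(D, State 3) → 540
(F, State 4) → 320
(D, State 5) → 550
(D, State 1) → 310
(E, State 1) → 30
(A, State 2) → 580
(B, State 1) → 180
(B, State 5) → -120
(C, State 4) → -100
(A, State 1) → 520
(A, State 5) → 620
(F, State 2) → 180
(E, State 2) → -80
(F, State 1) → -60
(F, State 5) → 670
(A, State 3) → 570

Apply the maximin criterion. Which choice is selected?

Row minima: A=490, B=-200, C=-100, D=-190, E=-110, F=-60
Best worst-case = 490 → A.

A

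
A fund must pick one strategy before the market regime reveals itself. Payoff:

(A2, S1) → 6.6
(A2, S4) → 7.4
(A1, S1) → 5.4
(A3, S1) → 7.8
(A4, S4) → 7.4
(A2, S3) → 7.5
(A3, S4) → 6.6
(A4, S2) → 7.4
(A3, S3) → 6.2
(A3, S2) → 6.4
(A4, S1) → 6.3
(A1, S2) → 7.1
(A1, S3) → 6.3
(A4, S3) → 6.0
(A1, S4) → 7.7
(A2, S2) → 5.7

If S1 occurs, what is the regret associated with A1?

Best payoff under S1 is 7.8.
Regret = 7.8 − 5.4 = 2.4.

2.4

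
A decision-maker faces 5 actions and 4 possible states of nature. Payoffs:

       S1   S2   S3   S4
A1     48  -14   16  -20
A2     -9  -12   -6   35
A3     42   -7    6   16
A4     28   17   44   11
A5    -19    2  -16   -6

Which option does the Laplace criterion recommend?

Row averages: A1=7.5, A2=2, A3=14.25, A4=25, A5=-9.75
Highest average = 25 → A4.

A4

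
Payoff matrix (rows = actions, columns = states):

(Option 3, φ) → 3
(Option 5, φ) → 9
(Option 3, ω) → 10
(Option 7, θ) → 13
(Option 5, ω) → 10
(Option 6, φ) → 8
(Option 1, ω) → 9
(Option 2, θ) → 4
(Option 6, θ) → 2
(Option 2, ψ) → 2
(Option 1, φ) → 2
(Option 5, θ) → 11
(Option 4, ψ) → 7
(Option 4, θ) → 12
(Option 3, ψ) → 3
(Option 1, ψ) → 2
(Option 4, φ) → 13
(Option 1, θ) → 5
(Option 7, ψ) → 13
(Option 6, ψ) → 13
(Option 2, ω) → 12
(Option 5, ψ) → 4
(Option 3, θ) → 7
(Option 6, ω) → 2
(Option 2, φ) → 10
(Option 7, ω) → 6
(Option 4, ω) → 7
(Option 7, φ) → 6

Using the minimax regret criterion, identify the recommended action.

Column bests: θ=13, φ=13, ψ=13, ω=12.
Option 1 regrets: 8, 11, 11, 3 → max 11
Option 2 regrets: 9, 3, 11, 0 → max 11
Option 3 regrets: 6, 10, 10, 2 → max 10
Option 4 regrets: 1, 0, 6, 5 → max 6
Option 5 regrets: 2, 4, 9, 2 → max 9
Option 6 regrets: 11, 5, 0, 10 → max 11
Option 7 regrets: 0, 7, 0, 6 → max 7
Smallest max regret = 6 → Option 4.

Option 4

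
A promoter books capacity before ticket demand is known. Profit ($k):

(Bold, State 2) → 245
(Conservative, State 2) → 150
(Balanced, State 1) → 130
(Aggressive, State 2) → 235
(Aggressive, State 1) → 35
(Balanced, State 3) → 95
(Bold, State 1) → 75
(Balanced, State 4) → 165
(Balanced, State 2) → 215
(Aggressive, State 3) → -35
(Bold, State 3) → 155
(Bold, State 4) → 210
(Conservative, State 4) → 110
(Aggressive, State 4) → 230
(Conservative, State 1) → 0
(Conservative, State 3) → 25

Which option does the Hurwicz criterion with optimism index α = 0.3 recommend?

Balanced

Conservative: 0.3·150 + 0.7·0 = 45
Balanced: 0.3·215 + 0.7·95 = 131
Aggressive: 0.3·235 + 0.7·(-35) = 46
Bold: 0.3·245 + 0.7·75 = 126
Highest Hurwicz score = 131 → Balanced.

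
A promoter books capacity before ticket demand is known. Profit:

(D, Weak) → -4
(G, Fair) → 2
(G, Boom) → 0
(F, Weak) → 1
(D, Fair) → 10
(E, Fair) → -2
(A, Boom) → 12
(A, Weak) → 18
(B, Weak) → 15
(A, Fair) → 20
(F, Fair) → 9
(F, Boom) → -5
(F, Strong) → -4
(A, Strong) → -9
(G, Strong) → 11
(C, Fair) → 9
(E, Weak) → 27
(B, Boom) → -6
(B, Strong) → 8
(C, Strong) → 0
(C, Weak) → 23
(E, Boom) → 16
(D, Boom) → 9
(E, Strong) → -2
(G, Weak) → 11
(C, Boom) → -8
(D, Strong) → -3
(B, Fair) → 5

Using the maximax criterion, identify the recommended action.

Row maxima: A=20, B=15, C=23, D=10, E=27, F=9, G=11
Best best-case = 27 → E.

E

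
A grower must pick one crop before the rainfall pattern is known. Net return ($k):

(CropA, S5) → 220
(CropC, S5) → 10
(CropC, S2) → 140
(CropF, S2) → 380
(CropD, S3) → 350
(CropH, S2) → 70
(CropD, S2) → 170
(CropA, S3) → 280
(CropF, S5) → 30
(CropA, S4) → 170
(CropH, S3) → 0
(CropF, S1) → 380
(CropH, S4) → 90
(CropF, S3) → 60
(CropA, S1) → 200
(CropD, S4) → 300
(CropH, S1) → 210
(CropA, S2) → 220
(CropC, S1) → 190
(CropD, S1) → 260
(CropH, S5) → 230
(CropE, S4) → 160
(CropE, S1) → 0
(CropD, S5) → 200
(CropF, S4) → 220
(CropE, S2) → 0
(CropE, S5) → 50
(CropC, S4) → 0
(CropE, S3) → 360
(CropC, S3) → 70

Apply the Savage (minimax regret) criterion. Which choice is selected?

CropA

Column bests: S1=380, S2=380, S3=360, S4=300, S5=230.
CropA regrets: 180, 160, 80, 130, 10 → max 180
CropH regrets: 170, 310, 360, 210, 0 → max 360
CropC regrets: 190, 240, 290, 300, 220 → max 300
CropE regrets: 380, 380, 0, 140, 180 → max 380
CropD regrets: 120, 210, 10, 0, 30 → max 210
CropF regrets: 0, 0, 300, 80, 200 → max 300
Smallest max regret = 180 → CropA.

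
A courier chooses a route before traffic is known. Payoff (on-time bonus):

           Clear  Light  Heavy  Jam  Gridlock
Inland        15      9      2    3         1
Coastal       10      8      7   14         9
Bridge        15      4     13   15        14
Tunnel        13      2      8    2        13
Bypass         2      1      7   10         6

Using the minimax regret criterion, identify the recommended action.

Bridge

Column bests: Clear=15, Light=9, Heavy=13, Jam=15, Gridlock=14.
Inland regrets: 0, 0, 11, 12, 13 → max 13
Coastal regrets: 5, 1, 6, 1, 5 → max 6
Bridge regrets: 0, 5, 0, 0, 0 → max 5
Tunnel regrets: 2, 7, 5, 13, 1 → max 13
Bypass regrets: 13, 8, 6, 5, 8 → max 13
Smallest max regret = 5 → Bridge.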